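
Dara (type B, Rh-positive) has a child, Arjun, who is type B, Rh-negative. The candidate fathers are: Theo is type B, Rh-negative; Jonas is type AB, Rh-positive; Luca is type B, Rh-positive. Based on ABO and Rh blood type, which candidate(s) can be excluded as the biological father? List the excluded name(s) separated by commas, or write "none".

none

A candidate is excluded only if no genotype consistent with his phenotype could produce a type B, Rh-negative child with a type B, Rh-positive mother.
Every candidate has at least one consistent genotype combination, so none can be excluded.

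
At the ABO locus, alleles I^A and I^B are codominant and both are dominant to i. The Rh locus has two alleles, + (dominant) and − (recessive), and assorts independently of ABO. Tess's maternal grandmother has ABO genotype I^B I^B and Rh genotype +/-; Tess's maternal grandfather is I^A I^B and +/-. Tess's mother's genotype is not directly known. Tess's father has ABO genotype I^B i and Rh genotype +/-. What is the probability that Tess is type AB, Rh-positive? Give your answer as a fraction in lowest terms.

3/32

Tess's mother's ABO genotype from I^B I^B × I^A I^B: 1/2 I^A I^B, 1/2 I^B I^B.
Crossing each possibility with the father I^B i and summing P(type AB): 1/2·1/4 + 1/2·0 = 1/8.
Similarly for Rh via the mother's Rh distribution: P(Rh+) = 3/4.
Independent loci: 1/8 × 3/4 = 3/32.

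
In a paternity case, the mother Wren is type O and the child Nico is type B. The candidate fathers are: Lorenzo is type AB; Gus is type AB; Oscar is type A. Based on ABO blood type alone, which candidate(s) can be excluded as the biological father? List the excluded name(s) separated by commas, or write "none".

A candidate is excluded only if no genotype consistent with his phenotype could produce a type B child with a type O mother.
Oscar (type A): no genotype consistent with that phenotype can produce a type-B child with a type-O mother.

Oscar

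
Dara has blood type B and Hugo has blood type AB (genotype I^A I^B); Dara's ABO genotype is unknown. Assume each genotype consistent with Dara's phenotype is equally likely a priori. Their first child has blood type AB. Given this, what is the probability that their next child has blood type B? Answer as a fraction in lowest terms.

1/2

Possible genotypes: Dara ∈ {I^B I^B, I^B i}; Hugo ∈ {I^A I^B}.
Weight each parental genotype pair by prior × P(type-AB child):
  I^B I^B × I^A I^B: posterior weight 2/3; P(next child type B) = 1/2.
  I^B i × I^A I^B: posterior weight 1/3; P(next child type B) = 1/2.
Weighted sum = 1/2.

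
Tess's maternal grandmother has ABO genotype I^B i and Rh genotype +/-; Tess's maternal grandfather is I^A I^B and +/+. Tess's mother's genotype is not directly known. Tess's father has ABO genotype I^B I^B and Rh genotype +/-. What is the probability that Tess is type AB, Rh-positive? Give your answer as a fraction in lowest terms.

7/32

Tess's mother's ABO genotype from I^B i × I^A I^B: 1/4 I^A I^B, 1/4 I^A i, 1/4 I^B I^B, 1/4 I^B i.
Crossing each possibility with the father I^B I^B and summing P(type AB): 1/4·1/2 + 1/4·1/2 + 1/4·0 + 1/4·0 = 1/4.
Similarly for Rh via the mother's Rh distribution: P(Rh+) = 7/8.
Independent loci: 1/4 × 7/8 = 7/32.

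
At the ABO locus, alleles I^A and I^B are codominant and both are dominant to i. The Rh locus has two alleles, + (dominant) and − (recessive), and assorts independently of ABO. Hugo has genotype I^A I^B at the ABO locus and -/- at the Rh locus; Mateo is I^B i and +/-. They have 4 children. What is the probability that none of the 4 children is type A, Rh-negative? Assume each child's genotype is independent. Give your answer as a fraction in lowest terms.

2401/4096

ABO cross I^A I^B × I^B i → 1/4 A, 1/2 B, 1/4 AB.
Rh cross -/- × +/- → 1/2 Rh+, 1/2 Rh-; so P(type A, Rh-negative) = 1/4 × 1/2 = 1/8 per child.
P(not type A, Rh-negative) = 7/8 for one child; (7/8)^4 = 2401/4096.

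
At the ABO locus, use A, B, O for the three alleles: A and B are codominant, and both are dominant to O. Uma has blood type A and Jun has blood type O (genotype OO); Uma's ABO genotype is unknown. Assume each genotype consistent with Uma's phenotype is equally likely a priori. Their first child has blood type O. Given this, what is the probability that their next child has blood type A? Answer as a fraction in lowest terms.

1/2

Possible genotypes: Uma ∈ {AA, AO}; Jun ∈ {OO}.
Weight each parental genotype pair by prior × P(type-O child):
  AO × OO: posterior weight 1; P(next child type A) = 1/2.
Weighted sum = 1/2.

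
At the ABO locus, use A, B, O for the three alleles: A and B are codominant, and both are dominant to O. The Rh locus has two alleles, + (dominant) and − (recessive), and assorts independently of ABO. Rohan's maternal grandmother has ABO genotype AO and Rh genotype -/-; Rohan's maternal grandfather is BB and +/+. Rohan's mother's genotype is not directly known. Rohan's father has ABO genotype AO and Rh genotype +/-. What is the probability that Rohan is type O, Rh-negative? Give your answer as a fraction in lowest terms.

1/32

Rohan's mother's ABO genotype from AO × BB: 1/2 AB, 1/2 BO.
Crossing each possibility with the father AO and summing P(type O): 1/2·0 + 1/2·1/4 = 1/8.
Similarly for Rh via the mother's Rh distribution: P(Rh-) = 1/4.
Independent loci: 1/8 × 1/4 = 1/32.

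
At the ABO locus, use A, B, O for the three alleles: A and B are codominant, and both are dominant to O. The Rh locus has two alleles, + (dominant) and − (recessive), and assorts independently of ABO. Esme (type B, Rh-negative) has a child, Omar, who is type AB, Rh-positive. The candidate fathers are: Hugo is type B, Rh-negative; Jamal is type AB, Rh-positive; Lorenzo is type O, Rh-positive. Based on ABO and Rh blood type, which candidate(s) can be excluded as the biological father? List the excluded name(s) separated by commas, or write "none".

A candidate is excluded only if no genotype consistent with his phenotype could produce a type AB, Rh-positive child with a type B, Rh-negative mother.
Hugo (type B, Rh-): no genotype consistent with that phenotype can produce a type-AB Rh+ child with a type-B mother.
Lorenzo (type O, Rh+): no genotype consistent with that phenotype can produce a type-AB Rh+ child with a type-B mother.

Hugo, Lorenzo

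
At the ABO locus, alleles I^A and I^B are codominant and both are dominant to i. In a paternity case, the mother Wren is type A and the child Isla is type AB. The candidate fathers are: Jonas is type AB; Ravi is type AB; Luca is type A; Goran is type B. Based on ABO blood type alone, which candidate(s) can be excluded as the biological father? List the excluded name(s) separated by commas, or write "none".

Luca

A candidate is excluded only if no genotype consistent with his phenotype could produce a type AB child with a type A mother.
Luca (type A): no genotype consistent with that phenotype can produce a type-AB child with a type-A mother.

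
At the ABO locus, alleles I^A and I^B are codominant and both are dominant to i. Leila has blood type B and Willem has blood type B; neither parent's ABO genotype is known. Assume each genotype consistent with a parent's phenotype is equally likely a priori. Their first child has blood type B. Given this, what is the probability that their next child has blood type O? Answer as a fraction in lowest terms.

1/20

Possible genotypes: Leila ∈ {I^B I^B, I^B i}; Willem ∈ {I^B I^B, I^B i}.
Weight each parental genotype pair by prior × P(type-B child):
  I^B I^B × I^B I^B: posterior weight 4/15; P(next child type O) = 0.
  I^B I^B × I^B i: posterior weight 4/15; P(next child type O) = 0.
  I^B i × I^B I^B: posterior weight 4/15; P(next child type O) = 0.
  I^B i × I^B i: posterior weight 1/5; P(next child type O) = 1/4.
Weighted sum = 1/20.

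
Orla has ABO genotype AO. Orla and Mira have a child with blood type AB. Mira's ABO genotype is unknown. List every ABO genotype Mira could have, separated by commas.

For each candidate genotype of Mira, check whether crossing it with AO can produce every observed child phenotype.
  AA → possible child types {A} ✗
  AB → possible child types {A, B, AB} ✓
  AO → possible child types {O, A} ✗
  BB → possible child types {B, AB} ✓
  BO → possible child types {O, A, B, AB} ✓
  OO → possible child types {O, A} ✗

AB, BB, BO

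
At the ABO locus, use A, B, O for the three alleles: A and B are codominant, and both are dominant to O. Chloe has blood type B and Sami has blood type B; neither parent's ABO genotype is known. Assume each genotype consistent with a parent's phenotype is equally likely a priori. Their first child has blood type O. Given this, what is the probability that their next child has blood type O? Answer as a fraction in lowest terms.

Possible genotypes: Chloe ∈ {BB, BO}; Sami ∈ {BB, BO}.
Weight each parental genotype pair by prior × P(type-O child):
  BO × BO: posterior weight 1; P(next child type O) = 1/4.
Weighted sum = 1/4.

1/4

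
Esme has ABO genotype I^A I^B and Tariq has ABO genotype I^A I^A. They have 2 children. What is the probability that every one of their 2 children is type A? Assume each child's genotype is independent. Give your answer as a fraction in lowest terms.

ABO cross I^A I^B × I^A I^A → 1/2 A, 1/2 AB.
So P(type A) = 1/2 per child.
All 2 independent: (1/2)^2 = 1/4.

1/4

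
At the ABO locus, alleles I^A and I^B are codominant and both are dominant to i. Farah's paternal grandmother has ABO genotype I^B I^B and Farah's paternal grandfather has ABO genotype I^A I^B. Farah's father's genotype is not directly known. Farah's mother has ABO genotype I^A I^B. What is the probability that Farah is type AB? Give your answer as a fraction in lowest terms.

1/2

Farah's father's ABO genotype from I^B I^B × I^A I^B: 1/2 I^A I^B, 1/2 I^B I^B.
Crossing each possibility with the mother I^A I^B and summing P(type AB): 1/2·1/2 + 1/2·1/2 = 1/2.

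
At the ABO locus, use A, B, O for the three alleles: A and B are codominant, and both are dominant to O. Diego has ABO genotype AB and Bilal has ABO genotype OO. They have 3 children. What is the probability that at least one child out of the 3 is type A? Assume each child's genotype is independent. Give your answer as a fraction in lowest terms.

7/8

ABO cross AB × OO → 1/2 A, 1/2 B.
So P(type A) = 1/2 per child.
P(none) = (1/2)^3 = 1/8; P(at least one) = 1 − 1/8 = 7/8.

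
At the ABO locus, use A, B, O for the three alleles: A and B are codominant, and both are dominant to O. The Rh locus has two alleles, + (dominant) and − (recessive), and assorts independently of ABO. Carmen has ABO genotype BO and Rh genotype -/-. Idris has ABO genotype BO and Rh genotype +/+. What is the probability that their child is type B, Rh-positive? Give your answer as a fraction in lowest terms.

3/4

ABO cross BO × BO → offspring phenotypes: 1/4 O, 3/4 B.
Rh cross -/- × +/+ → 1 Rh+.
Independent loci: P(type B, Rh-positive) = 3/4 × 1 = 3/4.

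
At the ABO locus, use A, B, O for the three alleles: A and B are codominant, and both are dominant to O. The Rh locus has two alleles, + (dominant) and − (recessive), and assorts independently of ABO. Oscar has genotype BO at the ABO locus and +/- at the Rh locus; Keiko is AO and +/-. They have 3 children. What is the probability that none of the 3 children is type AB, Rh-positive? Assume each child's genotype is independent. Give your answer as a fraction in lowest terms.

ABO cross BO × AO → 1/4 O, 1/4 A, 1/4 B, 1/4 AB.
Rh cross +/- × +/- → 3/4 Rh+, 1/4 Rh-; so P(type AB, Rh-positive) = 1/4 × 3/4 = 3/16 per child.
P(not type AB, Rh-positive) = 13/16 for one child; (13/16)^3 = 2197/4096.

2197/4096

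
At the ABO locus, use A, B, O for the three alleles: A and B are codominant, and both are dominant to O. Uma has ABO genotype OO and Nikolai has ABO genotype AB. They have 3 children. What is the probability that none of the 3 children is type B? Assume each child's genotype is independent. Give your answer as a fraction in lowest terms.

ABO cross OO × AB → 1/2 A, 1/2 B.
So P(type B) = 1/2 per child.
P(not type B) = 1/2 for one child; (1/2)^3 = 1/8.

1/8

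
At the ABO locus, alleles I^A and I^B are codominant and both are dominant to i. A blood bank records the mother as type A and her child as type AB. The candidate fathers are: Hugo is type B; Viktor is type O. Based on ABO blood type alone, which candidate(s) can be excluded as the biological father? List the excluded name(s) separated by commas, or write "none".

Viktor

A candidate is excluded only if no genotype consistent with his phenotype could produce a type AB child with a type A mother.
Viktor (type O): no genotype consistent with that phenotype can produce a type-AB child with a type-A mother.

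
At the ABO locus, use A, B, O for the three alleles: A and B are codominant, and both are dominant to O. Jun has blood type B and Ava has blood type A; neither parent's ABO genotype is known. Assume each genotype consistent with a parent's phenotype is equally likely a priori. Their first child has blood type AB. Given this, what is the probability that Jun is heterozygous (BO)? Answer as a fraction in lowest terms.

1/3

Possible genotypes: Jun ∈ {BB, BO}; Ava ∈ {AA, AO}.
Weight each parental genotype pair by prior × P(type-AB child):
  BB × AA: posterior weight 4/9.
  BB × AO: posterior weight 2/9.
  BO × AA: posterior weight 2/9.
  BO × AO: posterior weight 1/9.
Sum the posterior weight over pairs where Jun is BO: 1/3.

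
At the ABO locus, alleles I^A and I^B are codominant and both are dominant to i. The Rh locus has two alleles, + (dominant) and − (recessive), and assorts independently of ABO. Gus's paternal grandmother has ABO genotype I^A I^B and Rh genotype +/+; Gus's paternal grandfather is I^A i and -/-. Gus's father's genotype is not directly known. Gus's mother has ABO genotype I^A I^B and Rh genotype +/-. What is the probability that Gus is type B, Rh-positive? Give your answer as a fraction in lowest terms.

Gus's father's ABO genotype from I^A I^B × I^A i: 1/4 I^A I^A, 1/4 I^A I^B, 1/4 I^A i, 1/4 I^B i.
Crossing each possibility with the mother I^A I^B and summing P(type B): 1/4·0 + 1/4·1/4 + 1/4·1/4 + 1/4·1/2 = 1/4.
Similarly for Rh via the father's Rh distribution: P(Rh+) = 3/4.
Independent loci: 1/4 × 3/4 = 3/16.

3/16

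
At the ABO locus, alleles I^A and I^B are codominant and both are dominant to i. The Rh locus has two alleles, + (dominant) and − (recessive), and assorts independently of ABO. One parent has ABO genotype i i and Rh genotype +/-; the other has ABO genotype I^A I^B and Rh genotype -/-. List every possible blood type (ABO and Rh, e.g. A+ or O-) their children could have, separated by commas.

Gametes from i i × I^A I^B give offspring ABO genotypes I^A i, I^B i, i.e. phenotypes A, B.
Rh cross +/- × -/- → phenotypes Rh+, Rh-.
Combining independently: A+, A-, B+, B-.

A+, A-, B+, B-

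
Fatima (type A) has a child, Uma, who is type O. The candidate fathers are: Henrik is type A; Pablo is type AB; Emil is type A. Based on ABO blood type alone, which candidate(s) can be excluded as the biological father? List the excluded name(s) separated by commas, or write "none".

Pablo

A candidate is excluded only if no genotype consistent with his phenotype could produce a type O child with a type A mother.
Pablo (type AB): no genotype consistent with that phenotype can produce a type-O child with a type-A mother.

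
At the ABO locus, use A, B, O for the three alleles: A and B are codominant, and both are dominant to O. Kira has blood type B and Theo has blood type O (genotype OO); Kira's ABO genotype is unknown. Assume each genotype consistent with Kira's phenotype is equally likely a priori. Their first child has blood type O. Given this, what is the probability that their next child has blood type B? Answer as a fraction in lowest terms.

1/2

Possible genotypes: Kira ∈ {BB, BO}; Theo ∈ {OO}.
Weight each parental genotype pair by prior × P(type-O child):
  BO × OO: posterior weight 1; P(next child type B) = 1/2.
Weighted sum = 1/2.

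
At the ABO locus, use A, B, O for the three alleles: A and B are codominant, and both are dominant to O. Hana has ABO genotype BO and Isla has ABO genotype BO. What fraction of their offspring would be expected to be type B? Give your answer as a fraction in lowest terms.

ABO cross BO × BO → offspring phenotypes: 1/4 O, 3/4 B.
So P(type B) = 3/4.

3/4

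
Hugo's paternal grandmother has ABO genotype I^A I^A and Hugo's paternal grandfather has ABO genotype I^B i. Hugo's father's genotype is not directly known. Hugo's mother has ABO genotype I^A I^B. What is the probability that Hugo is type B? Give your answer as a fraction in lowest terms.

Hugo's father's ABO genotype from I^A I^A × I^B i: 1/2 I^A I^B, 1/2 I^A i.
Crossing each possibility with the mother I^A I^B and summing P(type B): 1/2·1/4 + 1/2·1/4 = 1/4.

1/4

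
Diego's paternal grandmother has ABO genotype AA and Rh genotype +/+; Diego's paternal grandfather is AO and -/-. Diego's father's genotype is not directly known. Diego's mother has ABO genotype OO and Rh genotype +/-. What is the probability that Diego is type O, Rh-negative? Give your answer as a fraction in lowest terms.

Diego's father's ABO genotype from AA × AO: 1/2 AA, 1/2 AO.
Crossing each possibility with the mother OO and summing P(type O): 1/2·0 + 1/2·1/2 = 1/4.
Similarly for Rh via the father's Rh distribution: P(Rh-) = 1/4.
Independent loci: 1/4 × 1/4 = 1/16.

1/16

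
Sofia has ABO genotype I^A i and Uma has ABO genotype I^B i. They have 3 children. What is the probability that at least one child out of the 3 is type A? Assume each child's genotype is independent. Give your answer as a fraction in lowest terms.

37/64

ABO cross I^A i × I^B i → 1/4 O, 1/4 A, 1/4 B, 1/4 AB.
So P(type A) = 1/4 per child.
P(none) = (3/4)^3 = 27/64; P(at least one) = 1 − 27/64 = 37/64.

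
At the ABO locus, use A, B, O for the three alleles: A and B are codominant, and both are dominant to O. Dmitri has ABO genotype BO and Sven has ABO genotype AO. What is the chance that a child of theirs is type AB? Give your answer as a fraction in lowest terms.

1/4

ABO cross BO × AO → offspring phenotypes: 1/4 O, 1/4 A, 1/4 B, 1/4 AB.
So P(type AB) = 1/4.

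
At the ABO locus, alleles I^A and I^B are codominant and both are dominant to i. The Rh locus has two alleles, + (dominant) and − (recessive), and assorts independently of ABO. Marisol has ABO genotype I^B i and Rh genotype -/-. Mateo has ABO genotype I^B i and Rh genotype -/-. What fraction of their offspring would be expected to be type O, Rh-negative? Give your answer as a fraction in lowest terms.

ABO cross I^B i × I^B i → offspring phenotypes: 1/4 O, 3/4 B.
Rh cross -/- × -/- → 1 Rh-.
Independent loci: P(type O, Rh-negative) = 1/4 × 1 = 1/4.

1/4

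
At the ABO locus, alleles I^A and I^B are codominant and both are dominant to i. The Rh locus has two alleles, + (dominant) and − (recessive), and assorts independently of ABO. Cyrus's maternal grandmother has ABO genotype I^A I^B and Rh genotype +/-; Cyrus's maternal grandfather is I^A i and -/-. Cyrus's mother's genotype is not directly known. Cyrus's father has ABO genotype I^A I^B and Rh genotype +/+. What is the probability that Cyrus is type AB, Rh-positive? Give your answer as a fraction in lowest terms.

3/8

Cyrus's mother's ABO genotype from I^A I^B × I^A i: 1/4 I^A I^A, 1/4 I^A I^B, 1/4 I^A i, 1/4 I^B i.
Crossing each possibility with the father I^A I^B and summing P(type AB): 1/4·1/2 + 1/4·1/2 + 1/4·1/4 + 1/4·1/4 = 3/8.
Similarly for Rh via the mother's Rh distribution: P(Rh+) = 1.
Independent loci: 3/8 × 1 = 3/8.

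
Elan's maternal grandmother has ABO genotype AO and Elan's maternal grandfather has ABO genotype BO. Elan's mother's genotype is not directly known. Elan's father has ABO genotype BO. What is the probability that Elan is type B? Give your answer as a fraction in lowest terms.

1/2

Elan's mother's ABO genotype from AO × BO: 1/4 AB, 1/4 AO, 1/4 BO, 1/4 OO.
Crossing each possibility with the father BO and summing P(type B): 1/4·1/2 + 1/4·1/4 + 1/4·3/4 + 1/4·1/2 = 1/2.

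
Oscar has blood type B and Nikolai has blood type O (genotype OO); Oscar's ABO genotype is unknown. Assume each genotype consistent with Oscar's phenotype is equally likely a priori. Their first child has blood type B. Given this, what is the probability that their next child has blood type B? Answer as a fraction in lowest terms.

Possible genotypes: Oscar ∈ {BB, BO}; Nikolai ∈ {OO}.
Weight each parental genotype pair by prior × P(type-B child):
  BB × OO: posterior weight 2/3; P(next child type B) = 1.
  BO × OO: posterior weight 1/3; P(next child type B) = 1/2.
Weighted sum = 5/6.

5/6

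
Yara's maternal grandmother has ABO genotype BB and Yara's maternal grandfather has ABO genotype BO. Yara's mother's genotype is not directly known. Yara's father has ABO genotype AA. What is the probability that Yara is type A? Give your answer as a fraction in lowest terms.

Yara's mother's ABO genotype from BB × BO: 1/2 BB, 1/2 BO.
Crossing each possibility with the father AA and summing P(type A): 1/2·0 + 1/2·1/2 = 1/4.

1/4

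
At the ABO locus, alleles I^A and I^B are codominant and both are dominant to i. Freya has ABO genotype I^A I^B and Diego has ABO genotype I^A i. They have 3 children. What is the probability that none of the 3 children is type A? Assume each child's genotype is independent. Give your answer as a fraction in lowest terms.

1/8

ABO cross I^A I^B × I^A i → 1/2 A, 1/4 B, 1/4 AB.
So P(type A) = 1/2 per child.
P(not type A) = 1/2 for one child; (1/2)^3 = 1/8.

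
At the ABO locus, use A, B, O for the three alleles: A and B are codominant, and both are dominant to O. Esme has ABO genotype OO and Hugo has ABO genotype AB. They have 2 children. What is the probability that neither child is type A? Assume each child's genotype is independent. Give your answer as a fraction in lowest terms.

ABO cross OO × AB → 1/2 A, 1/2 B.
So P(type A) = 1/2 per child.
P(not type A) = 1/2 for one child; (1/2)^2 = 1/4.

1/4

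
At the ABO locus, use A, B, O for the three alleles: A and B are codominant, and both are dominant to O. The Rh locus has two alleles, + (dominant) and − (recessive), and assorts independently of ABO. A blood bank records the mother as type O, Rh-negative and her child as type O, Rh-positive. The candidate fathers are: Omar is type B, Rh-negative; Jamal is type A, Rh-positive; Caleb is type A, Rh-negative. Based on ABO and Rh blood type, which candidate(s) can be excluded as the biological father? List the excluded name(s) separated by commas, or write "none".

A candidate is excluded only if no genotype consistent with his phenotype could produce a type O, Rh-positive child with a type O, Rh-negative mother.
Omar (type B, Rh-): no genotype consistent with that phenotype can produce a type-O Rh+ child with a type-O mother.
Caleb (type A, Rh-): no genotype consistent with that phenotype can produce a type-O Rh+ child with a type-O mother.

Omar, Caleb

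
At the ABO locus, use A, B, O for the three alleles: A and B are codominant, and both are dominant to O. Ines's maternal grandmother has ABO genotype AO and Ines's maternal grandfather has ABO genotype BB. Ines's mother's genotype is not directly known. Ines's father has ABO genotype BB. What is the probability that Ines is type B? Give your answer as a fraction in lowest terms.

Ines's mother's ABO genotype from AO × BB: 1/2 AB, 1/2 BO.
Crossing each possibility with the father BB and summing P(type B): 1/2·1/2 + 1/2·1 = 3/4.

3/4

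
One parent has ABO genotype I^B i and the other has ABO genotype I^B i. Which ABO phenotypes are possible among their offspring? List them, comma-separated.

Gametes from I^B i × I^B i give offspring ABO genotypes I^B I^B, I^B i, i i, i.e. phenotypes O, B.

O, B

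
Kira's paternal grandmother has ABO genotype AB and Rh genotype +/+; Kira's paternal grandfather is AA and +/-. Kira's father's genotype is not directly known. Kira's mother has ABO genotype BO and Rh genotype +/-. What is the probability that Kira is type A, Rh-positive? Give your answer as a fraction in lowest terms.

21/64

Kira's father's ABO genotype from AB × AA: 1/2 AA, 1/2 AB.
Crossing each possibility with the mother BO and summing P(type A): 1/2·1/2 + 1/2·1/4 = 3/8.
Similarly for Rh via the father's Rh distribution: P(Rh+) = 7/8.
Independent loci: 3/8 × 7/8 = 21/64.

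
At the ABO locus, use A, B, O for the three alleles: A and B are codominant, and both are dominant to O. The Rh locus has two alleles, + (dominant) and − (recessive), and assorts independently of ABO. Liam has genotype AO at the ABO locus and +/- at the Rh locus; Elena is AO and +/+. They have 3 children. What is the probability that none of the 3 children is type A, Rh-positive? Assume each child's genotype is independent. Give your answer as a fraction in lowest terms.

ABO cross AO × AO → 1/4 O, 3/4 A.
Rh cross +/- × +/+ → 1 Rh+; so P(type A, Rh-positive) = 3/4 × 1 = 3/4 per child.
P(not type A, Rh-positive) = 1/4 for one child; (1/4)^3 = 1/64.

1/64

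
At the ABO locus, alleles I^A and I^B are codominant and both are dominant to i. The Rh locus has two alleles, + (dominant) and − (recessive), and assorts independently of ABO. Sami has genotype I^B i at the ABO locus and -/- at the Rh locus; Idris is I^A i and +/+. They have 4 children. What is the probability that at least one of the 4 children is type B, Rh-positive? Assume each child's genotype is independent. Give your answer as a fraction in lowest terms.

175/256

ABO cross I^B i × I^A i → 1/4 O, 1/4 A, 1/4 B, 1/4 AB.
Rh cross -/- × +/+ → 1 Rh+; so P(type B, Rh-positive) = 1/4 × 1 = 1/4 per child.
P(none) = (3/4)^4 = 81/256; P(at least one) = 1 − 81/256 = 175/256.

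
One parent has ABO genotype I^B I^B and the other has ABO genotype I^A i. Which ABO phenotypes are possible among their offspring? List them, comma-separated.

B, AB

Gametes from I^B I^B × I^A i give offspring ABO genotypes I^A I^B, I^B i, i.e. phenotypes B, AB.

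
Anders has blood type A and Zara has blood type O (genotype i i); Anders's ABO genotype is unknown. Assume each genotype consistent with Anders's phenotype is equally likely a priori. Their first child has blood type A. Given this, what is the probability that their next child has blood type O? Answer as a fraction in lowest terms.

1/6

Possible genotypes: Anders ∈ {I^A I^A, I^A i}; Zara ∈ {i i}.
Weight each parental genotype pair by prior × P(type-A child):
  I^A I^A × i i: posterior weight 2/3; P(next child type O) = 0.
  I^A i × i i: posterior weight 1/3; P(next child type O) = 1/2.
Weighted sum = 1/6.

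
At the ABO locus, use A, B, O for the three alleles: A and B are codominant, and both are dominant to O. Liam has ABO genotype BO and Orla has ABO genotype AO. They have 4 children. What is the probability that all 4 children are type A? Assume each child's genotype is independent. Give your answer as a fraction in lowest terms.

1/256

ABO cross BO × AO → 1/4 O, 1/4 A, 1/4 B, 1/4 AB.
So P(type A) = 1/4 per child.
All 4 independent: (1/4)^4 = 1/256.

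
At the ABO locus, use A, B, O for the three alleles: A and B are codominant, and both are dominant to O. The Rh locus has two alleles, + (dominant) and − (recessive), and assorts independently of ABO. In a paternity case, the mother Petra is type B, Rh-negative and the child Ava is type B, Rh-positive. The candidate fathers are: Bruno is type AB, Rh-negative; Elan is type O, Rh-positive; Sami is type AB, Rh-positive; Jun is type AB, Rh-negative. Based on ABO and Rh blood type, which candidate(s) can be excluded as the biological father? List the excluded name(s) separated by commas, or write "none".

A candidate is excluded only if no genotype consistent with his phenotype could produce a type B, Rh-positive child with a type B, Rh-negative mother.
Bruno (type AB, Rh-): no genotype consistent with that phenotype can produce a type-B Rh+ child with a type-B mother.
Jun (type AB, Rh-): no genotype consistent with that phenotype can produce a type-B Rh+ child with a type-B mother.

Bruno, Jun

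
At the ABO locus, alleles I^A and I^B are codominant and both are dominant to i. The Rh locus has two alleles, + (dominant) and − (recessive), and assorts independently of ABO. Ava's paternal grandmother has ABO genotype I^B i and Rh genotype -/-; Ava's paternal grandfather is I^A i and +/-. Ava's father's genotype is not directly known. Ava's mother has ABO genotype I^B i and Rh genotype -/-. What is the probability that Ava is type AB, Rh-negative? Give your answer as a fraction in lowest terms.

3/32

Ava's father's ABO genotype from I^B i × I^A i: 1/4 I^A I^B, 1/4 I^A i, 1/4 I^B i, 1/4 i i.
Crossing each possibility with the mother I^B i and summing P(type AB): 1/4·1/4 + 1/4·1/4 + 1/4·0 + 1/4·0 = 1/8.
Similarly for Rh via the father's Rh distribution: P(Rh-) = 3/4.
Independent loci: 1/8 × 3/4 = 3/32.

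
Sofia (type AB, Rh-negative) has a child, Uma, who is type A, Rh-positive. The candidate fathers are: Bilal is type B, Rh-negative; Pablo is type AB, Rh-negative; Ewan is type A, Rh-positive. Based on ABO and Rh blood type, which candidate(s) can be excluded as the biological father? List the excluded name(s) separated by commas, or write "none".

Bilal, Pablo

A candidate is excluded only if no genotype consistent with his phenotype could produce a type A, Rh-positive child with a type AB, Rh-negative mother.
Bilal (type B, Rh-): no genotype consistent with that phenotype can produce a type-A Rh+ child with a type-AB mother.
Pablo (type AB, Rh-): no genotype consistent with that phenotype can produce a type-A Rh+ child with a type-AB mother.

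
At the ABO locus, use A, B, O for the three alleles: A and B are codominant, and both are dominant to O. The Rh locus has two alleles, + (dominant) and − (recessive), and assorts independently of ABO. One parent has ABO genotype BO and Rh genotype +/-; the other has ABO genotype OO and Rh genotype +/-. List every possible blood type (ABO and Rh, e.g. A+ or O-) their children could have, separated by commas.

O+, O-, B+, B-

Gametes from BO × OO give offspring ABO genotypes BO, OO, i.e. phenotypes O, B.
Rh cross +/- × +/- → phenotypes Rh+, Rh-.
Combining independently: O+, O-, B+, B-.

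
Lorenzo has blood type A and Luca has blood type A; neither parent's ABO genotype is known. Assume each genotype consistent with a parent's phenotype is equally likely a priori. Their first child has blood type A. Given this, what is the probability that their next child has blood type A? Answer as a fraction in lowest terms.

19/20

Possible genotypes: Lorenzo ∈ {AA, AO}; Luca ∈ {AA, AO}.
Weight each parental genotype pair by prior × P(type-A child):
  AA × AA: posterior weight 4/15; P(next child type A) = 1.
  AA × AO: posterior weight 4/15; P(next child type A) = 1.
  AO × AA: posterior weight 4/15; P(next child type A) = 1.
  AO × AO: posterior weight 1/5; P(next child type A) = 3/4.
Weighted sum = 19/20.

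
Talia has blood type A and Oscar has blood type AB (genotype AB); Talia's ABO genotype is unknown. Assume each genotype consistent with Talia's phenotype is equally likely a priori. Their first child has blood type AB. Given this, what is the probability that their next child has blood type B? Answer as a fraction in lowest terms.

Possible genotypes: Talia ∈ {AA, AO}; Oscar ∈ {AB}.
Weight each parental genotype pair by prior × P(type-AB child):
  AA × AB: posterior weight 2/3; P(next child type B) = 0.
  AO × AB: posterior weight 1/3; P(next child type B) = 1/4.
Weighted sum = 1/12.

1/12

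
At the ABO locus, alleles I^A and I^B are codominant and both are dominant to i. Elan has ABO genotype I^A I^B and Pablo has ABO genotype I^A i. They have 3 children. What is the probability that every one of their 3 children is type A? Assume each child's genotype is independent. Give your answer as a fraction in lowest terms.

1/8

ABO cross I^A I^B × I^A i → 1/2 A, 1/4 B, 1/4 AB.
So P(type A) = 1/2 per child.
All 3 independent: (1/2)^3 = 1/8.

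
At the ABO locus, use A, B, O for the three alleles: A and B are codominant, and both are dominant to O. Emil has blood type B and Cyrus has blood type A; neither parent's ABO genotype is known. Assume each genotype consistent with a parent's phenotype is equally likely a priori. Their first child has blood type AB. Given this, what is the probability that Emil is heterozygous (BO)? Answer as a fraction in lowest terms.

Possible genotypes: Emil ∈ {BB, BO}; Cyrus ∈ {AA, AO}.
Weight each parental genotype pair by prior × P(type-AB child):
  BB × AA: posterior weight 4/9.
  BB × AO: posterior weight 2/9.
  BO × AA: posterior weight 2/9.
  BO × AO: posterior weight 1/9.
Sum the posterior weight over pairs where Emil is BO: 1/3.

1/3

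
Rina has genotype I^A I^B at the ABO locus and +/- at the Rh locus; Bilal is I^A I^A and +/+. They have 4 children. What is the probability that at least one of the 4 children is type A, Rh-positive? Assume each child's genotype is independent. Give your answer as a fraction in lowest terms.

15/16

ABO cross I^A I^B × I^A I^A → 1/2 A, 1/2 AB.
Rh cross +/- × +/+ → 1 Rh+; so P(type A, Rh-positive) = 1/2 × 1 = 1/2 per child.
P(none) = (1/2)^4 = 1/16; P(at least one) = 1 − 1/16 = 15/16.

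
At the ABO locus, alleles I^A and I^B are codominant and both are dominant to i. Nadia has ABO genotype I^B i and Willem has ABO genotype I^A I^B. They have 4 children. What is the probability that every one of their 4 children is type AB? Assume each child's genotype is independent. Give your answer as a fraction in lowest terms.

1/256

ABO cross I^B i × I^A I^B → 1/4 A, 1/2 B, 1/4 AB.
So P(type AB) = 1/4 per child.
All 4 independent: (1/4)^4 = 1/256.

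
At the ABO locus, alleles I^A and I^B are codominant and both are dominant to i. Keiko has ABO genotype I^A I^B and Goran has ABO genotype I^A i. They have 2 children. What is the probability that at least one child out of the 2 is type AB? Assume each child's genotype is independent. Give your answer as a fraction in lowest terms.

7/16

ABO cross I^A I^B × I^A i → 1/2 A, 1/4 B, 1/4 AB.
So P(type AB) = 1/4 per child.
P(none) = (3/4)^2 = 9/16; P(at least one) = 1 − 9/16 = 7/16.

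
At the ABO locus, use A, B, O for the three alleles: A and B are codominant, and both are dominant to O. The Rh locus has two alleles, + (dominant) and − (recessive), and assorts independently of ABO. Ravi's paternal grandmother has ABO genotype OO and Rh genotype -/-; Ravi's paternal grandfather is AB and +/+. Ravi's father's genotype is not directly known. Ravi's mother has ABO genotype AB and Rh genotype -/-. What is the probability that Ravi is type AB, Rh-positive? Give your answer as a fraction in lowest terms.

1/8

Ravi's father's ABO genotype from OO × AB: 1/2 AO, 1/2 BO.
Crossing each possibility with the mother AB and summing P(type AB): 1/2·1/4 + 1/2·1/4 = 1/4.
Similarly for Rh via the father's Rh distribution: P(Rh+) = 1/2.
Independent loci: 1/4 × 1/2 = 1/8.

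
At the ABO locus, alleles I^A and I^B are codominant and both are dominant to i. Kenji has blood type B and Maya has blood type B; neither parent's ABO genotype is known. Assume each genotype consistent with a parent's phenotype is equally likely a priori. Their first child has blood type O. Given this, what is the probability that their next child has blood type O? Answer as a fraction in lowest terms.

Possible genotypes: Kenji ∈ {I^B I^B, I^B i}; Maya ∈ {I^B I^B, I^B i}.
Weight each parental genotype pair by prior × P(type-O child):
  I^B i × I^B i: posterior weight 1; P(next child type O) = 1/4.
Weighted sum = 1/4.

1/4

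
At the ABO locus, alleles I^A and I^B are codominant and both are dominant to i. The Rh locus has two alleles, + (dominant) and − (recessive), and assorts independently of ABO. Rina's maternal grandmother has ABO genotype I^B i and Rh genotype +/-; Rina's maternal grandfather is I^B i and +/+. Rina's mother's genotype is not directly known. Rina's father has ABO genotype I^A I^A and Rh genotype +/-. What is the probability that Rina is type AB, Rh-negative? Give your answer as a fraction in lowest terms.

Rina's mother's ABO genotype from I^B i × I^B i: 1/4 I^B I^B, 1/2 I^B i, 1/4 i i.
Crossing each possibility with the father I^A I^A and summing P(type AB): 1/4·1 + 1/2·1/2 + 1/4·0 = 1/2.
Similarly for Rh via the mother's Rh distribution: P(Rh-) = 1/8.
Independent loci: 1/2 × 1/8 = 1/16.

1/16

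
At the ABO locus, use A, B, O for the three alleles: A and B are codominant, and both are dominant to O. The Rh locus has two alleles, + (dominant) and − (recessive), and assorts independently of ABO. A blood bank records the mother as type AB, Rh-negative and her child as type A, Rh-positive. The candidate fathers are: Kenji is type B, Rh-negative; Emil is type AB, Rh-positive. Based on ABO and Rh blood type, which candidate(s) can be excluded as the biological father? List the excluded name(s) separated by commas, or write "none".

A candidate is excluded only if no genotype consistent with his phenotype could produce a type A, Rh-positive child with a type AB, Rh-negative mother.
Kenji (type B, Rh-): no genotype consistent with that phenotype can produce a type-A Rh+ child with a type-AB mother.

Kenji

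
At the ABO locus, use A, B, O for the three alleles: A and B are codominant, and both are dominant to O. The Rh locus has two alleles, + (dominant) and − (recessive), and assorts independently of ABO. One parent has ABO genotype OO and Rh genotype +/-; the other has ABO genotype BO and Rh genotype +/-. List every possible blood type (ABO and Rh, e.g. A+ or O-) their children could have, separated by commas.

Gametes from OO × BO give offspring ABO genotypes BO, OO, i.e. phenotypes O, B.
Rh cross +/- × +/- → phenotypes Rh+, Rh-.
Combining independently: O+, O-, B+, B-.

O+, O-, B+, B-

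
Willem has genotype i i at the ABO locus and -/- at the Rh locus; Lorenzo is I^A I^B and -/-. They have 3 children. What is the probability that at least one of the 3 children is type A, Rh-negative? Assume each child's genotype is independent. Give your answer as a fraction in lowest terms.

7/8

ABO cross i i × I^A I^B → 1/2 A, 1/2 B.
Rh cross -/- × -/- → 1 Rh-; so P(type A, Rh-negative) = 1/2 × 1 = 1/2 per child.
P(none) = (1/2)^3 = 1/8; P(at least one) = 1 − 1/8 = 7/8.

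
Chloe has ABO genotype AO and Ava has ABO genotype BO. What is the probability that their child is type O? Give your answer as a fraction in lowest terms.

ABO cross AO × BO → offspring phenotypes: 1/4 O, 1/4 A, 1/4 B, 1/4 AB.
So P(type O) = 1/4.

1/4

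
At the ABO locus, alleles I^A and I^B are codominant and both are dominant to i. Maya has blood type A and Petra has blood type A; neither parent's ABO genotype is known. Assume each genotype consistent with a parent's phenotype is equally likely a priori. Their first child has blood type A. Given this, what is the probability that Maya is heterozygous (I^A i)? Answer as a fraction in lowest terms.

7/15

Possible genotypes: Maya ∈ {I^A I^A, I^A i}; Petra ∈ {I^A I^A, I^A i}.
Weight each parental genotype pair by prior × P(type-A child):
  I^A I^A × I^A I^A: posterior weight 4/15.
  I^A I^A × I^A i: posterior weight 4/15.
  I^A i × I^A I^A: posterior weight 4/15.
  I^A i × I^A i: posterior weight 1/5.
Sum the posterior weight over pairs where Maya is I^A i: 7/15.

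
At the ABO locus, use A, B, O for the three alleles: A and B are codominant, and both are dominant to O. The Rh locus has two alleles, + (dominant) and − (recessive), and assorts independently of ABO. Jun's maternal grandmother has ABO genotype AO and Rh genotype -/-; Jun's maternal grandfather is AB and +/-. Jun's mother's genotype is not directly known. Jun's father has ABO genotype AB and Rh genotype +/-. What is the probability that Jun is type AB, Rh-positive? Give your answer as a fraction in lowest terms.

Jun's mother's ABO genotype from AO × AB: 1/4 AA, 1/4 AB, 1/4 AO, 1/4 BO.
Crossing each possibility with the father AB and summing P(type AB): 1/4·1/2 + 1/4·1/2 + 1/4·1/4 + 1/4·1/4 = 3/8.
Similarly for Rh via the mother's Rh distribution: P(Rh+) = 5/8.
Independent loci: 3/8 × 5/8 = 15/64.

15/64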